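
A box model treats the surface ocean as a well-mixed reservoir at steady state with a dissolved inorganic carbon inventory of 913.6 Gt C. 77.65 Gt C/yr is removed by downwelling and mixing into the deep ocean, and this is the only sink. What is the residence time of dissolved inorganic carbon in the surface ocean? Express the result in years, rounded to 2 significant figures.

12 yr

τ = M / F = 913.6 / 77.65 = 11.77 yr.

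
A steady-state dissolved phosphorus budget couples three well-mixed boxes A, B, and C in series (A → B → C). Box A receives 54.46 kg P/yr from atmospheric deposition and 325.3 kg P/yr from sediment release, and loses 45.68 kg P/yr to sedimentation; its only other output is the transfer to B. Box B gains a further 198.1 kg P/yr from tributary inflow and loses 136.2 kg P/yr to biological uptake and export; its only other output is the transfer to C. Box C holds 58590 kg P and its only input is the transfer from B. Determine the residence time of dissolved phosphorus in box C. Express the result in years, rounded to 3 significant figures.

148 yr

Box A: F(A→B) = (54.46 + 325.3) − 45.68 = 334.08 kg P/yr.
Box B: F(B→C) = (334.08 + 198.1) − 136.2 = 395.98 kg P/yr.
Box C throughput = its input = 395.98 kg P/yr; τ = 58590 / 395.98 = 148.0 yr.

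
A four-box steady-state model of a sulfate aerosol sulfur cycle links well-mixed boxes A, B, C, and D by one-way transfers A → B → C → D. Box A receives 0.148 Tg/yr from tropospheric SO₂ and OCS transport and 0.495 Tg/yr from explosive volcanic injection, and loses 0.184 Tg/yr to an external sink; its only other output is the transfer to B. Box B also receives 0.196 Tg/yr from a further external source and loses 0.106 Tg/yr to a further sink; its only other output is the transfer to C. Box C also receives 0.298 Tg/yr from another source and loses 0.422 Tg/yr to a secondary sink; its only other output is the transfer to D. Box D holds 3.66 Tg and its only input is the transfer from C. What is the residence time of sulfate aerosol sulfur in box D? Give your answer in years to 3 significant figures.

8.61 yr

Box A: F(A→B) = (0.148 + 0.495) − 0.184 = 0.45900 Tg/yr.
Box B: F(B→C) = (0.45900 + 0.196) − 0.106 = 0.54900 Tg/yr.
Box C: F(C→D) = (0.54900 + 0.298) − 0.422 = 0.42500 Tg/yr.
Box D throughput = its input = 0.42500 Tg/yr; τ = 3.66 / 0.42500 = 8.612 yr.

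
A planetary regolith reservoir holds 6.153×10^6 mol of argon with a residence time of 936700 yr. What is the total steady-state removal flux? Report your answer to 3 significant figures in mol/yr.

F = M / τ = 6.153×10^6 / 936700 = 6.569 mol/yr.

6.57 mol/yr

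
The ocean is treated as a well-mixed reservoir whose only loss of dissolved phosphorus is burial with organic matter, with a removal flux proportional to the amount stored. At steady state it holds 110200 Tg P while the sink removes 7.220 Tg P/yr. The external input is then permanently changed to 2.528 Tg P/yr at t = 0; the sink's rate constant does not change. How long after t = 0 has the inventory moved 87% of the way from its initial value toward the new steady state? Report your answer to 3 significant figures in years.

τ = M₀/F₀ = 110200/7.220 = 15260 yr.
The remaining gap fraction is e^(−t/τ); 87% covered ⇒ e^(−t/τ) = 0.130.
t = −τ ln(0.130) = 15260 × 2.040 = 31140 yr.

31100 yr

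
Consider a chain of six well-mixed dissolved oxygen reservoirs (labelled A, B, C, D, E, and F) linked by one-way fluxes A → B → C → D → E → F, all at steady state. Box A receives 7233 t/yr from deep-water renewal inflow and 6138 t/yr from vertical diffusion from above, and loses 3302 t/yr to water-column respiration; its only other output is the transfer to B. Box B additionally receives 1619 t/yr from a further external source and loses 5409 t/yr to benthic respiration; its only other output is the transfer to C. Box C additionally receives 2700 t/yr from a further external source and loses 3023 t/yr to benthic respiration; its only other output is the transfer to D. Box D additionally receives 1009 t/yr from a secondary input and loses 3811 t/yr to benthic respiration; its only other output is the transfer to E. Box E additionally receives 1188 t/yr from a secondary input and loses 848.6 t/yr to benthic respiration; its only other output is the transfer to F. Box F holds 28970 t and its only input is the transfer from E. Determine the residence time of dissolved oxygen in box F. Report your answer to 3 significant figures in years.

8.29 yr

Box A: F(A→B) = (7233 + 6138) − 3302 = 10069 t/yr.
Box B: F(B→C) = (10069 + 1619) − 5409 = 6279.0 t/yr.
Box C: F(C→D) = (6279.0 + 2700) − 3023 = 5956.0 t/yr.
Box D: F(D→E) = (5956.0 + 1009) − 3811 = 3154.0 t/yr.
Box E: F(E→F) = (3154.0 + 1188) − 848.6 = 3493.4 t/yr.
Box F throughput = its input = 3493.4 t/yr; τ = 28970 / 3493.4 = 8.293 yr.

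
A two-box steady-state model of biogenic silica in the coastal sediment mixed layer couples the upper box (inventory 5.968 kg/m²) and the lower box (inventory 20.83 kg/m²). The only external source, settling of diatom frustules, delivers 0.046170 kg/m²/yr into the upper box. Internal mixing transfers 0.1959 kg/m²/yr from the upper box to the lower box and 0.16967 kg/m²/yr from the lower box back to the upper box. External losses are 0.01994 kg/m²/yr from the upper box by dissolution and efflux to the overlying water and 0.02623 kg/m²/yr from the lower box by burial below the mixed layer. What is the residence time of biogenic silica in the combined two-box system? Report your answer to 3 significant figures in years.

580 yr

Treat the two boxes together as one reservoir: the mixing fluxes between them are internal recycling, so τ = ΣM / Σ(external losses).
M_total = 5.968 + 20.83 = 26.798 kg/m².
ΣF_external_out = 0.01994 + 0.02623 = 0.046170 kg/m²/yr.
τ = M_total / ΣF_ext = 26.798 / 0.046170 = 580.4 yr.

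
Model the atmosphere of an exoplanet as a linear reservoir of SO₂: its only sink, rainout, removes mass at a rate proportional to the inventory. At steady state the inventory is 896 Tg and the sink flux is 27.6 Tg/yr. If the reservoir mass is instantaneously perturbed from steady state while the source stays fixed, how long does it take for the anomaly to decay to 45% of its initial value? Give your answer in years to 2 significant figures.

For a linear reservoir the anomaly decays as exp(−t/τ) with τ = M/F = 896/27.6 = 32.46 yr.
exp(−t/τ) = 0.45 ⇒ t = −τ ln(0.45) = 32.46 × 0.7985 = 25.92 yr.

26 yr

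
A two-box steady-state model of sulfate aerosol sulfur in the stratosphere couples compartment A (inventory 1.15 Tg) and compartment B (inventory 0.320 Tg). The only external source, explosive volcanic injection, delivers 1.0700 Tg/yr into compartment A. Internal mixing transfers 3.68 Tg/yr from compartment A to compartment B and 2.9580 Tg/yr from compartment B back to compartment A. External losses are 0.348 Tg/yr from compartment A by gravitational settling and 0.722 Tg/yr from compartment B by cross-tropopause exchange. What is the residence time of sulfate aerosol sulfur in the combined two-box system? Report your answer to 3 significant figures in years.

Residence time in the combined system uses the total inventory and the total *external* removal — internal exchanges between the two boxes cancel.
M_total = 1.15 + 0.320 = 1.4700 Tg.
ΣF_external_out = 0.348 + 0.722 = 1.0700 Tg/yr.
τ = M_total / ΣF_ext = 1.4700 / 1.0700 = 1.374 yr.

1.37 yr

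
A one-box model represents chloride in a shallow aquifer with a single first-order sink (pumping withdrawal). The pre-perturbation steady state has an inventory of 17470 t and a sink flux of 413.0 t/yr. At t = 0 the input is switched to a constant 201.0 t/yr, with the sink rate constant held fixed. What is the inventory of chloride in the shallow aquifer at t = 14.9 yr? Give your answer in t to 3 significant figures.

14800 t

τ = M₀/F₀ = 17470/413.0 = 42.30 yr; rate constant k = 1/τ.
New steady state M_∞ = F₁/k = F₁·τ = 201.0 × 42.30 = 8502.3 t.
M(t) = M_∞ + (M₀ − M_∞)·e^(−t/τ); t/τ = 14.9/42.30 = 0.3522, so e^(−t/τ) = 0.7031.
M(t) = 8502.3 + 8968 × 0.7031 = 14808 t.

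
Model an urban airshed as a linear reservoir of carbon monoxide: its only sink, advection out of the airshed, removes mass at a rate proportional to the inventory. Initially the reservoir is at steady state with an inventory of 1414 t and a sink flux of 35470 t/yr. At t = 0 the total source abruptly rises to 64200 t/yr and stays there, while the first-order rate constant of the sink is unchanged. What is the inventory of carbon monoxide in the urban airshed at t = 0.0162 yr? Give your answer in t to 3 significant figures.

The sink rate constant is k = F₀/M₀ = 35470/1414 = 25.08 yr⁻¹.
Solving dM/dt = F₁ − kM with M(0) = M₀ gives M(t) = F₁/k + (M₀ − F₁/k)·e^(−kt).
F₁/k = 64200/25.08 = 2559.3 t; kt = 25.08 × 0.0162 = 0.4064, e^(−kt) = 0.6661.
M(0.0162) = 2559.3 + (1414 − 2559.3) × 0.6661 = 2559.3 − 762.8 = 1796.5 t.

1800 t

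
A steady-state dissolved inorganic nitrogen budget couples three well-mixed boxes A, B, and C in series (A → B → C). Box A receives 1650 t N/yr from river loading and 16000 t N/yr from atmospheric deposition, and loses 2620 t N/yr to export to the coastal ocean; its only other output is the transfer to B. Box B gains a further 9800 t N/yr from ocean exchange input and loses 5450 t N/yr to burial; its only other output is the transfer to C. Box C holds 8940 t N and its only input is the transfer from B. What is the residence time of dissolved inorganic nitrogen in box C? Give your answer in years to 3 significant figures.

0.461 yr

Box A: F(A→B) = (1650 + 16000) − 2620 = 15030 t N/yr.
Box B: F(B→C) = (15030 + 9800) − 5450 = 19380 t N/yr.
Box C throughput = its input = 19380 t N/yr; τ = 8940 / 19380 = 0.4613 yr.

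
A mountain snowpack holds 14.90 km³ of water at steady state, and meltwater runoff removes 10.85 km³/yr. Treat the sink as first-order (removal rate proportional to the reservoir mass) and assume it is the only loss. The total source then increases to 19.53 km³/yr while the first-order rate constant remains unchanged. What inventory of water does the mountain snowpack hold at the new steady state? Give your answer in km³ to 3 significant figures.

Rate constant k = F/M = 10.85 / 14.90 = 0.7282 yr⁻¹.
At the new steady state, source = k·M_new ⇒ M_new = 19.53 / 0.7282 = 26.82 km³.
(Equivalently M_new = M × F_new/F_old = 14.90 × 19.53/10.85.)

26.8 km³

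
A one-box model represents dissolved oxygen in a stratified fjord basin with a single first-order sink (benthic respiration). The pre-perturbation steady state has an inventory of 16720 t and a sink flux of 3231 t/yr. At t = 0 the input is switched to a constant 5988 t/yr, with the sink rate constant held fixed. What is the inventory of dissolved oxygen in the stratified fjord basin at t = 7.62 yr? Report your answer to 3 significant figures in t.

The sink rate constant is k = F₀/M₀ = 3231/16720 = 0.1932 yr⁻¹.
Solving dM/dt = F₁ − kM with M(0) = M₀ gives M(t) = F₁/k + (M₀ − F₁/k)·e^(−kt).
F₁/k = 5988/0.1932 = 30987 t; kt = 0.1932 × 7.62 = 1.473, e^(−kt) = 0.2294.
M(7.62) = 30987 + (16720 − 30987) × 0.2294 = 30987 − 3272 = 27715 t.

27700 t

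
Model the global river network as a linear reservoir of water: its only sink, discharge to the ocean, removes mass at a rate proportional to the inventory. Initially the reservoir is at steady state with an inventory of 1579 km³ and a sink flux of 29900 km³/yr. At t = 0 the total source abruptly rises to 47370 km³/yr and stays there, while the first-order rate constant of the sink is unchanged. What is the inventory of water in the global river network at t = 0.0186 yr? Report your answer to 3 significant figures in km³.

1850 km³

The sink rate constant is k = F₀/M₀ = 29900/1579 = 18.94 yr⁻¹.
Solving dM/dt = F₁ − kM with M(0) = M₀ gives M(t) = F₁/k + (M₀ − F₁/k)·e^(−kt).
F₁/k = 47370/18.94 = 2501.6 km³; kt = 18.94 × 0.0186 = 0.3522, e^(−kt) = 0.7031.
M(0.0186) = 2501.6 + (1579 − 2501.6) × 0.7031 = 2501.6 − 648.7 = 1852.9 km³.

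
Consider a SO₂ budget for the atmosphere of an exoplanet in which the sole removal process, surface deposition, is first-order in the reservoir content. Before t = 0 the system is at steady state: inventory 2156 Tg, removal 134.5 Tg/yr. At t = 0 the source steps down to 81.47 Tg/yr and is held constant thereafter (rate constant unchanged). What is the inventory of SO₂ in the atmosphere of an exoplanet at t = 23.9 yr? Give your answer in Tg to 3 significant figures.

1500 Tg

The sink rate constant is k = F₀/M₀ = 134.5/2156 = 0.06238 yr⁻¹.
Solving dM/dt = F₁ − kM with M(0) = M₀ gives M(t) = F₁/k + (M₀ − F₁/k)·e^(−kt).
F₁/k = 81.47/0.06238 = 1305.9 Tg; kt = 0.06238 × 23.9 = 1.491, e^(−kt) = 0.2252.
M(23.9) = 1305.9 + (2156 − 1305.9) × 0.2252 = 1305.9 + 191.4 = 1497.3 Tg.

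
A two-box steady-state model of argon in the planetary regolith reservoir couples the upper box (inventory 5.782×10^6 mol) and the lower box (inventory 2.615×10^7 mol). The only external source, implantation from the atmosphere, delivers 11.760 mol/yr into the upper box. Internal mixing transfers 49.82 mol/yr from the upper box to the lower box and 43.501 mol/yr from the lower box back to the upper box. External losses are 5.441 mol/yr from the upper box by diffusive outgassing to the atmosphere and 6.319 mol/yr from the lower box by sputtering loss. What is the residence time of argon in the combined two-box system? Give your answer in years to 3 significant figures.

2.72×10^6 yr

For the system as a whole, the A↔B exchange is internal and contributes nothing to the throughput; only the external sinks remove mass.
M_total = 5.782×10^6 + 2.615×10^7 = 3.1932×10^7 mol.
ΣF_external_out = 5.441 + 6.319 = 11.760 mol/yr.
τ = M_total / ΣF_ext = 3.1932×10^7 / 11.760 = 2.715×10^6 yr.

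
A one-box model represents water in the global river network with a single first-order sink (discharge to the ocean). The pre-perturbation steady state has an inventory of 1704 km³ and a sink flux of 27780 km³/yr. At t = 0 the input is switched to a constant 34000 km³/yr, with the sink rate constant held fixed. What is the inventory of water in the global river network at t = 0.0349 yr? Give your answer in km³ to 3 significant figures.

1870 km³

Residence time τ = M₀/F₀ = 0.06134 yr. The eventual steady state is M_∞ = M₀·(F₁/F₀) = 1704 × 34000/27780 = 2085.5 km³.
The anomaly ΔM(t) = M(t) − M_∞ decays as ΔM₀·e^(−t/τ) with ΔM₀ = 1704 − 2085.5 = −381.5 km³.
At t = 0.0349 yr, e^(−t/τ) = e^(−0.5690) = 0.5661, so ΔM = −216.0 km³ and M = 2085.5 − 216.0 = 1869.5 km³.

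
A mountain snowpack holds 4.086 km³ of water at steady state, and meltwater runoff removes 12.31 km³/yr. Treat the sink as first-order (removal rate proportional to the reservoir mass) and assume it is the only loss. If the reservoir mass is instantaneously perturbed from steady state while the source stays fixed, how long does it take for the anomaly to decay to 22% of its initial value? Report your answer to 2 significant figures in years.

For a linear reservoir the anomaly decays as exp(−t/τ) with τ = M/F = 4.086/12.31 = 0.3319 yr.
exp(−t/τ) = 0.22 ⇒ t = −τ ln(0.22) = 0.3319 × 1.514 = 0.5026 yr.

0.50 yr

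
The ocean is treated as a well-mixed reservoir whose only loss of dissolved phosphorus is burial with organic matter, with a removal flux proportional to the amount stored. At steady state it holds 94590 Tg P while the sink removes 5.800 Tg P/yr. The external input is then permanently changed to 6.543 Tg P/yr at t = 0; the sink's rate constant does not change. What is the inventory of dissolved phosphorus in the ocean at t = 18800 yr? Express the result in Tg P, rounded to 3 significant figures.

Residence time τ = M₀/F₀ = 16310 yr. The eventual steady state is M_∞ = M₀·(F₁/F₀) = 94590 × 6.543/5.800 = 106710 Tg P.
The anomaly ΔM(t) = M(t) − M_∞ decays as ΔM₀·e^(−t/τ) with ΔM₀ = 94590 − 106710 = −12120 Tg P.
At t = 18800 yr, e^(−t/τ) = e^(−1.153) = 0.3158, so ΔM = −3826 Tg P and M = 106710 − 3826 = 102880 Tg P.

103000 Tg P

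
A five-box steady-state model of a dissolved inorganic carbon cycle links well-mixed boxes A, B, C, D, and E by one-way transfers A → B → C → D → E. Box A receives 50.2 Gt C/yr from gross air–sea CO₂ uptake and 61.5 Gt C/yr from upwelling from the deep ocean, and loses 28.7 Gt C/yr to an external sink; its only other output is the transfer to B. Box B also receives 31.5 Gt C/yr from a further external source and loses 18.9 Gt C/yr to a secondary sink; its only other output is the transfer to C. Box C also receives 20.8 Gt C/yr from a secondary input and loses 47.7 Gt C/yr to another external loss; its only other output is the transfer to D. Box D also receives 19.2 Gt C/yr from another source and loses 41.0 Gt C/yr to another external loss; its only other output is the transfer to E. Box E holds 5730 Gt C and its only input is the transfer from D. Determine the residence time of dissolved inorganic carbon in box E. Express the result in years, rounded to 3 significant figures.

Box A: F(A→B) = (50.2 + 61.5) − 28.7 = 83.000 Gt C/yr.
Box B: F(B→C) = (83.000 + 31.5) − 18.9 = 95.600 Gt C/yr.
Box C: F(C→D) = (95.600 + 20.8) − 47.7 = 68.700 Gt C/yr.
Box D: F(D→E) = (68.700 + 19.2) − 41.0 = 46.900 Gt C/yr.
Box E throughput = its input = 46.900 Gt C/yr; τ = 5730 / 46.900 = 122.2 yr.

122 yr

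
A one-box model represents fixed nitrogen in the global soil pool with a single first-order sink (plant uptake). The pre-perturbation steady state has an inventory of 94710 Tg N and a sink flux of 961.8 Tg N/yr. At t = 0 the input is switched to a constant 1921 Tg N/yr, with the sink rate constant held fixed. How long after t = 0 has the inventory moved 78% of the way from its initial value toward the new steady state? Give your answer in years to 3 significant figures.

149 yr

τ = M₀/F₀ = 94710/961.8 = 98.47 yr.
The remaining gap fraction is e^(−t/τ); 78% covered ⇒ e^(−t/τ) = 0.220.
t = −τ ln(0.220) = 98.47 × 1.514 = 149.1 yr.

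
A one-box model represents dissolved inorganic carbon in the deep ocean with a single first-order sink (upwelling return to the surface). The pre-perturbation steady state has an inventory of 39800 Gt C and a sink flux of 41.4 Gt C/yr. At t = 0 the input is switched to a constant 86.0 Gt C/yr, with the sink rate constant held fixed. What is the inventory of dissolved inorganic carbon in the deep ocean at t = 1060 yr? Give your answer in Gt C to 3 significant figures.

68400 Gt C

Residence time τ = M₀/F₀ = 961.4 yr. The eventual steady state is M_∞ = M₀·(F₁/F₀) = 39800 × 86.0/41.4 = 82676 Gt C.
The anomaly ΔM(t) = M(t) − M_∞ decays as ΔM₀·e^(−t/τ) with ΔM₀ = 39800 − 82676 = −42880 Gt C.
At t = 1060 yr, e^(−t/τ) = e^(−1.103) = 0.3320, so ΔM = −14240 Gt C and M = 82676 − 14240 = 68441 Gt C.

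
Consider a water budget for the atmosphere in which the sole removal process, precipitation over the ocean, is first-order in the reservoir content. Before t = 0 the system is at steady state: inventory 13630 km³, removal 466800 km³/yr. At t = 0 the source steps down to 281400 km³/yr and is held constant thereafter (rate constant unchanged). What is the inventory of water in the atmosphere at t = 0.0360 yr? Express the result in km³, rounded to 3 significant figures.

9790 km³

The sink rate constant is k = F₀/M₀ = 466800/13630 = 34.25 yr⁻¹.
Solving dM/dt = F₁ − kM with M(0) = M₀ gives M(t) = F₁/k + (M₀ − F₁/k)·e^(−kt).
F₁/k = 281400/34.25 = 8216.5 km³; kt = 34.25 × 0.0360 = 1.233, e^(−kt) = 0.2914.
M(0.0360) = 8216.5 + (13630 − 8216.5) × 0.2914 = 8216.5 + 1578 = 9794.2 km³.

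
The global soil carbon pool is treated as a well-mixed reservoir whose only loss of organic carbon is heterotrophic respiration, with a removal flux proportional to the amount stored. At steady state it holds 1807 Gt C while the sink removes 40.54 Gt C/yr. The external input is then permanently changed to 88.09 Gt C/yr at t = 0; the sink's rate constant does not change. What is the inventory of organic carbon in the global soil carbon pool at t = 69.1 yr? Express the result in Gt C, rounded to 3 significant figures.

3480 Gt C

Residence time τ = M₀/F₀ = 44.57 yr. The eventual steady state is M_∞ = M₀·(F₁/F₀) = 1807 × 88.09/40.54 = 3926.5 Gt C.
The anomaly ΔM(t) = M(t) − M_∞ decays as ΔM₀·e^(−t/τ) with ΔM₀ = 1807 − 3926.5 = −2119 Gt C.
At t = 69.1 yr, e^(−t/τ) = e^(−1.550) = 0.2122, so ΔM = −449.7 Gt C and M = 3926.5 − 449.7 = 3476.7 Gt C.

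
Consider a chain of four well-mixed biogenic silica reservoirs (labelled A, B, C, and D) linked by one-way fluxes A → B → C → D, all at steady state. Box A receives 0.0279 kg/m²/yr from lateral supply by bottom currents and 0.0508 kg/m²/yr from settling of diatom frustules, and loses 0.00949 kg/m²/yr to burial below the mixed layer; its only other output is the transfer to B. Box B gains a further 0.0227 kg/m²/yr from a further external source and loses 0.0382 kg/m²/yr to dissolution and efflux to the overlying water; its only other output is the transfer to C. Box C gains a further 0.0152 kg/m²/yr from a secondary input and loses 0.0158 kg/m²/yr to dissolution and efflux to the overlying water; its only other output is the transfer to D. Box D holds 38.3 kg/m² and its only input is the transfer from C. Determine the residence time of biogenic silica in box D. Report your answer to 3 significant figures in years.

Box A: F(A→B) = (0.0279 + 0.0508) − 0.00949 = 0.069210 kg/m²/yr.
Box B: F(B→C) = (0.069210 + 0.0227) − 0.0382 = 0.053710 kg/m²/yr.
Box C: F(C→D) = (0.053710 + 0.0152) − 0.0158 = 0.053110 kg/m²/yr.
Box D throughput = its input = 0.053110 kg/m²/yr; τ = 38.3 / 0.053110 = 721.1 yr.

721 yr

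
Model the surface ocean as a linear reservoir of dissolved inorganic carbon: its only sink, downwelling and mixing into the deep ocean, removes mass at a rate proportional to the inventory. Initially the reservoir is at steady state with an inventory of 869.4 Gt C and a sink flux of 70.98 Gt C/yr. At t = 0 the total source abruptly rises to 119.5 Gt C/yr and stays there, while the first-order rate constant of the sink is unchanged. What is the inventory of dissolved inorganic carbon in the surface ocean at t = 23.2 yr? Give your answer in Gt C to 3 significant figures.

1370 Gt C

Residence time τ = M₀/F₀ = 12.25 yr. The eventual steady state is M_∞ = M₀·(F₁/F₀) = 869.4 × 119.5/70.98 = 1463.7 Gt C.
The anomaly ΔM(t) = M(t) − M_∞ decays as ΔM₀·e^(−t/τ) with ΔM₀ = 869.4 − 1463.7 = −594.3 Gt C.
At t = 23.2 yr, e^(−t/τ) = e^(−1.894) = 0.1505, so ΔM = −89.41 Gt C and M = 1463.7 − 89.41 = 1374.3 Gt C.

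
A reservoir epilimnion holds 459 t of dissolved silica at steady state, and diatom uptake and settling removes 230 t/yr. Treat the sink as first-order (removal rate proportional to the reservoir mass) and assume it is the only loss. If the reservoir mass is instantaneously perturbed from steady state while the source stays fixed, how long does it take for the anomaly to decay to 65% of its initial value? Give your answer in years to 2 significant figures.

0.86 yr

For a linear reservoir the anomaly decays as exp(−t/τ) with τ = M/F = 459/230 = 1.996 yr.
exp(−t/τ) = 0.65 ⇒ t = −τ ln(0.65) = 1.996 × 0.4308 = 0.8597 yr.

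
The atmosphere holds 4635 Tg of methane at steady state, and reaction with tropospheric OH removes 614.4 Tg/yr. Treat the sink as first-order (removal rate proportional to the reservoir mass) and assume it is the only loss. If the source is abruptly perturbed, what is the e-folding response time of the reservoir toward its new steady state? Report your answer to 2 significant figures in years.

For a linear reservoir the response time equals the residence time τ = M/F.
τ = 4635 / 614.4 = 7.544 yr.

7.5 yr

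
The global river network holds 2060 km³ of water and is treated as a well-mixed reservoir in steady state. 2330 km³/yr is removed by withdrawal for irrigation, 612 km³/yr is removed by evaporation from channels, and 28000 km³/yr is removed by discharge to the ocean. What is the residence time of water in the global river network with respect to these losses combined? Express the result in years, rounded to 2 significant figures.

0.067 yr

Total removal = 2330 + 612.0 + 28000 = 30942 km³/yr.
τ = M / ΣF_out = 2060 / 30942 = 0.06658 yr.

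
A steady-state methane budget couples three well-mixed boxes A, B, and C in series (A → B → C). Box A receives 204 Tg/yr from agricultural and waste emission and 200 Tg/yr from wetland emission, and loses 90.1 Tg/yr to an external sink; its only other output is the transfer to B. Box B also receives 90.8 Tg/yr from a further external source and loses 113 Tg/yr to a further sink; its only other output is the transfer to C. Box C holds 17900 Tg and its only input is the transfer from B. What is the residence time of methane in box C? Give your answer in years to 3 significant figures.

Box A: F(A→B) = (204 + 200) − 90.1 = 313.90 Tg/yr.
Box B: F(B→C) = (313.90 + 90.8) − 113 = 291.70 Tg/yr.
Box C throughput = its input = 291.70 Tg/yr; τ = 17900 / 291.70 = 61.36 yr.

61.4 yr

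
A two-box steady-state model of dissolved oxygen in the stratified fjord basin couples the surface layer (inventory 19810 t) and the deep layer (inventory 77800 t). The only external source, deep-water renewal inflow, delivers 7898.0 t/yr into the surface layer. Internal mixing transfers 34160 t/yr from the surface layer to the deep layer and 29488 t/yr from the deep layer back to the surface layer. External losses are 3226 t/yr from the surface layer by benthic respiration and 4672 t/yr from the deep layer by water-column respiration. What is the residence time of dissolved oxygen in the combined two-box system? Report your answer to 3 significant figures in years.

12.4 yr

Treat the two boxes together as one reservoir: the mixing fluxes between them are internal recycling, so τ = ΣM / Σ(external losses).
M_total = 19810 + 77800 = 97610 t.
ΣF_external_out = 3226 + 4672 = 7898.0 t/yr.
τ = M_total / ΣF_ext = 97610 / 7898.0 = 12.36 yr.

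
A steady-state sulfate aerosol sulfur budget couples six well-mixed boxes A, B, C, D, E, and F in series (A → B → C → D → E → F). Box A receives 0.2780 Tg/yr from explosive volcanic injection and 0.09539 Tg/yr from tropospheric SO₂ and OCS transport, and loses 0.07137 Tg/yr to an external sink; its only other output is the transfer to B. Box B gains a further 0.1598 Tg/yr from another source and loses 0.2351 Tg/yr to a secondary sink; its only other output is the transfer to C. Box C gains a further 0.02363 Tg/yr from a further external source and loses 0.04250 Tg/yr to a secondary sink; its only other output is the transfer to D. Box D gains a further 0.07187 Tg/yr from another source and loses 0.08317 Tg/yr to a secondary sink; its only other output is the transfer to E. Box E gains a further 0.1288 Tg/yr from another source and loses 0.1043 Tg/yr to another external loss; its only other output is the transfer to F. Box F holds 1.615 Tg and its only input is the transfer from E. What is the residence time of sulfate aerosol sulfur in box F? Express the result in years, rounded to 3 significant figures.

Box A: F(A→B) = (0.2780 + 0.09539) − 0.07137 = 0.30202 Tg/yr.
Box B: F(B→C) = (0.30202 + 0.1598) − 0.2351 = 0.22672 Tg/yr.
Box C: F(C→D) = (0.22672 + 0.02363) − 0.04250 = 0.20785 Tg/yr.
Box D: F(D→E) = (0.20785 + 0.07187) − 0.08317 = 0.19655 Tg/yr.
Box E: F(E→F) = (0.19655 + 0.1288) − 0.1043 = 0.22105 Tg/yr.
Box F throughput = its input = 0.22105 Tg/yr; τ = 1.615 / 0.22105 = 7.306 yr.

7.31 yr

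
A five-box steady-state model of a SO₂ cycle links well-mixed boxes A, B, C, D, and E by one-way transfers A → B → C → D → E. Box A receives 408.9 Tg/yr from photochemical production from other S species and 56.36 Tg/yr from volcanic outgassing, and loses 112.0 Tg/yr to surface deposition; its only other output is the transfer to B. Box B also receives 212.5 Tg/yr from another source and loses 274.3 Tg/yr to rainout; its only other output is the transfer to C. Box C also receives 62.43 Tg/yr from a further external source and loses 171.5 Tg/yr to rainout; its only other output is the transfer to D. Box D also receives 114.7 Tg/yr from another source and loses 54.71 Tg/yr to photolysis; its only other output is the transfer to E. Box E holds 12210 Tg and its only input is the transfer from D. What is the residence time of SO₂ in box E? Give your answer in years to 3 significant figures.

Box A: F(A→B) = (408.9 + 56.36) − 112.0 = 353.26 Tg/yr.
Box B: F(B→C) = (353.26 + 212.5) − 274.3 = 291.46 Tg/yr.
Box C: F(C→D) = (291.46 + 62.43) − 171.5 = 182.39 Tg/yr.
Box D: F(D→E) = (182.39 + 114.7) − 54.71 = 242.38 Tg/yr.
Box E throughput = its input = 242.38 Tg/yr; τ = 12210 / 242.38 = 50.38 yr.

50.4 yr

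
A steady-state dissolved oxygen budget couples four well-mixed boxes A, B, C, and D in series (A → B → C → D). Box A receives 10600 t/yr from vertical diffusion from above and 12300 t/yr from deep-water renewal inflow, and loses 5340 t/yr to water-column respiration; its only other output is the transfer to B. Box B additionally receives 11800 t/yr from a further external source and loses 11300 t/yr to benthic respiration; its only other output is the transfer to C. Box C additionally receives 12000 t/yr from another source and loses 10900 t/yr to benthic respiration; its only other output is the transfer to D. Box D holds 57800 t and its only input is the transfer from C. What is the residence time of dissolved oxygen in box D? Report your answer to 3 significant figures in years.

Box A: F(A→B) = (10600 + 12300) − 5340 = 17560 t/yr.
Box B: F(B→C) = (17560 + 11800) − 11300 = 18060 t/yr.
Box C: F(C→D) = (18060 + 12000) − 10900 = 19160 t/yr.
Box D throughput = its input = 19160 t/yr; τ = 57800 / 19160 = 3.017 yr.

3.02 yr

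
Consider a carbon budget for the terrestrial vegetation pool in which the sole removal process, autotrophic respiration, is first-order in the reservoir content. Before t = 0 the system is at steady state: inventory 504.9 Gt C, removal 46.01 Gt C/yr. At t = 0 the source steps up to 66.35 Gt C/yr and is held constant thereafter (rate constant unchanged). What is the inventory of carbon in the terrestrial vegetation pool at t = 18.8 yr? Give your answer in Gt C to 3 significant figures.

688 Gt C

τ = M₀/F₀ = 504.9/46.01 = 10.97 yr; rate constant k = 1/τ.
New steady state M_∞ = F₁/k = F₁·τ = 66.35 × 10.97 = 728.11 Gt C.
M(t) = M_∞ + (M₀ − M_∞)·e^(−t/τ); t/τ = 18.8/10.97 = 1.713, so e^(−t/τ) = 0.1803.
M(t) = 728.11 − 223.2 × 0.1803 = 687.86 Gt C.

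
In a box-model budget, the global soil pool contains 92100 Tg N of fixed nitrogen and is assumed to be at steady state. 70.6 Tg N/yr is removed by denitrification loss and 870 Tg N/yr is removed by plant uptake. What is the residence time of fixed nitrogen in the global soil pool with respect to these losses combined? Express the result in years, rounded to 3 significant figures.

97.9 yr

Total removal = 70.60 + 870.0 = 940.60 Tg N/yr.
τ = M / ΣF_out = 92100 / 940.60 = 97.92 yr.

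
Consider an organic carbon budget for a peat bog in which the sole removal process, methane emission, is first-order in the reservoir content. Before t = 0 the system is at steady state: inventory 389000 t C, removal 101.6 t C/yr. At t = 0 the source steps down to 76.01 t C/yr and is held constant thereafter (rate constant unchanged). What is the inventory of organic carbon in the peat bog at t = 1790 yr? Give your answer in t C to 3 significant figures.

352000 t C

The sink rate constant is k = F₀/M₀ = 101.6/389000 = 0.0002612 yr⁻¹.
Solving dM/dt = F₁ − kM with M(0) = M₀ gives M(t) = F₁/k + (M₀ − F₁/k)·e^(−kt).
F₁/k = 76.01/0.0002612 = 291020 t C; kt = 0.0002612 × 1790 = 0.4675, e^(−kt) = 0.6266.
M(1790) = 291020 + (389000 − 291020) × 0.6266 = 291020 + 61390 = 352410 t C.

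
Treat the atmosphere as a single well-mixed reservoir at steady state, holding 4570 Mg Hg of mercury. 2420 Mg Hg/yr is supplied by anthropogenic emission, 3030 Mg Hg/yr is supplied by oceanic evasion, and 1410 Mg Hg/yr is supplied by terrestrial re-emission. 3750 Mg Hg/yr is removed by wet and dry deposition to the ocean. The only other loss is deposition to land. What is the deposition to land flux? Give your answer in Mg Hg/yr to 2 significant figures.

At steady state ΣF_in = ΣF_out.
ΣF_in = 2420 + 3030 + 1410 = 6860.0 Mg Hg/yr.
Deposition to land flux = ΣF_in − (3750) = 6860.0 − 3750 = 3110 Mg Hg/yr.

3100 Mg Hg/yr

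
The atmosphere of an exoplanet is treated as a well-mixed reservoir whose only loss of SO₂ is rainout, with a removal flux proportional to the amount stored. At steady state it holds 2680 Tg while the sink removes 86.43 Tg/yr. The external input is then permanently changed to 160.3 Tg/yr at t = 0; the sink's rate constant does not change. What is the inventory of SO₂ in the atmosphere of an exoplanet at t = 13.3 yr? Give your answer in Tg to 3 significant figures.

τ = M₀/F₀ = 2680/86.43 = 31.01 yr; rate constant k = 1/τ.
New steady state M_∞ = F₁/k = F₁·τ = 160.3 × 31.01 = 4970.5 Tg.
M(t) = M_∞ + (M₀ − M_∞)·e^(−t/τ); t/τ = 13.3/31.01 = 0.4289, so e^(−t/τ) = 0.6512.
M(t) = 4970.5 − 2291 × 0.6512 = 3478.9 Tg.

3480 Tg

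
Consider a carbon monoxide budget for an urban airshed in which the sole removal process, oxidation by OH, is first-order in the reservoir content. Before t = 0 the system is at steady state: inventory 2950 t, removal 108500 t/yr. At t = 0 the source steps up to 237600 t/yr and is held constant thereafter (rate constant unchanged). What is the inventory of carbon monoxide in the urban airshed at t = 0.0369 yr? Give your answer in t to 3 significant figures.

5560 t

Residence time τ = M₀/F₀ = 0.02719 yr. The eventual steady state is M_∞ = M₀·(F₁/F₀) = 2950 × 237600/108500 = 6460.1 t.
The anomaly ΔM(t) = M(t) − M_∞ decays as ΔM₀·e^(−t/τ) with ΔM₀ = 2950 − 6460.1 = −3510 t.
At t = 0.0369 yr, e^(−t/τ) = e^(−1.357) = 0.2574, so ΔM = −903.5 t and M = 6460.1 − 903.5 = 5556.6 t.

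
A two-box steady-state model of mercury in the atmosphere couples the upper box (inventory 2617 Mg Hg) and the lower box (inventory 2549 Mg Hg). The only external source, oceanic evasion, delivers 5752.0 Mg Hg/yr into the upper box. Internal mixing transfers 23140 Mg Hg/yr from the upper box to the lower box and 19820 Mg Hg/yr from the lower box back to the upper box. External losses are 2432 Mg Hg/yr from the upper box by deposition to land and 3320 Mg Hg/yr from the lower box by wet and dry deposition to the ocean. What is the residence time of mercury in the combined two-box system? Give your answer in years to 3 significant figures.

Treat the two boxes together as one reservoir: the mixing fluxes between them are internal recycling, so τ = ΣM / Σ(external losses).
M_total = 2617 + 2549 = 5166.0 Mg Hg.
ΣF_external_out = 2432 + 3320 = 5752.0 Mg Hg/yr.
τ = M_total / ΣF_ext = 5166.0 / 5752.0 = 0.8981 yr.

0.898 yr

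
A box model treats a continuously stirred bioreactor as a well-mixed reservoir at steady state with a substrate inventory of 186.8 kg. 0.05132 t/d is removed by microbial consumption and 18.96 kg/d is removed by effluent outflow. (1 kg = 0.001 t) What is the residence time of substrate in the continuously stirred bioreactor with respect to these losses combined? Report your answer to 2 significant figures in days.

2.7 d

Convert the microbial consumption flux: 0.05132 t/d = 51.32 kg/d.
Total removal = 51.32 + 18.96 = 70.280 kg/d.
τ = M / ΣF_out = 186.8 / 70.280 = 2.658 d.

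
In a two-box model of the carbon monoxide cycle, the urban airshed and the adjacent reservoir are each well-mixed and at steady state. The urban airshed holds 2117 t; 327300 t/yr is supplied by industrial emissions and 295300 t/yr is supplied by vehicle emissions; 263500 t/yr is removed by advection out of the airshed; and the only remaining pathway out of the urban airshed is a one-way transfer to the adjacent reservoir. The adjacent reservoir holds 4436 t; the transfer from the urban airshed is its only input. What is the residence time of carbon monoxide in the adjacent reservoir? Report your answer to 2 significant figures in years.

Balance the urban airshed: ΣF_in = 327300 + 295300 = 622600 t/yr.
Transfer to the adjacent reservoir = ΣF_in − (263500) = 359100 t/yr.
At steady state the output of the adjacent reservoir equals its input, 359100 t/yr.
τ = M / F = 4436 / 359100 = 0.01235 yr.

0.012 yr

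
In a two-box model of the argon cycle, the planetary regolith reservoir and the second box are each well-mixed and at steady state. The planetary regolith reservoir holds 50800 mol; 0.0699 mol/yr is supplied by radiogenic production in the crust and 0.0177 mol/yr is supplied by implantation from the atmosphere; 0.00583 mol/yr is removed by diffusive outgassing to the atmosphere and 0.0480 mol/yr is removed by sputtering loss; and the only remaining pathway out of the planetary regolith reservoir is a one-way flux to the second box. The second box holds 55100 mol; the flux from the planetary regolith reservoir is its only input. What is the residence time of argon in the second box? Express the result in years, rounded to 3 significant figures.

Balance the planetary regolith reservoir: ΣF_in = 0.0699 + 0.0177 = 0.087600 mol/yr.
Flux to the second box = ΣF_in − (0.00583 + 0.0480) = 0.033770 mol/yr.
At steady state the output of the second box equals its input, 0.033770 mol/yr.
τ = M / F = 55100 / 0.033770 = 1.632×10^6 yr.

1.63×10^6 yr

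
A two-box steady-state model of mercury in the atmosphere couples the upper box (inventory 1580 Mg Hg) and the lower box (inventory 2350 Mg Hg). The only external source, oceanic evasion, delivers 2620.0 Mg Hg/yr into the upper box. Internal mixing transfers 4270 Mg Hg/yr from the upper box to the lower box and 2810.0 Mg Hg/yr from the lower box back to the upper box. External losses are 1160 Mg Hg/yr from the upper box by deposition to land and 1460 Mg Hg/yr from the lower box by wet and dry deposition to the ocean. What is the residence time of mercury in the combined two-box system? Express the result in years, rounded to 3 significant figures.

1.50 yr

Treat the two boxes together as one reservoir: the mixing fluxes between them are internal recycling, so τ = ΣM / Σ(external losses).
M_total = 1580 + 2350 = 3930.0 Mg Hg.
ΣF_external_out = 1160 + 1460 = 2620.0 Mg Hg/yr.
τ = M_total / ΣF_ext = 3930.0 / 2620.0 = 1.500 yr.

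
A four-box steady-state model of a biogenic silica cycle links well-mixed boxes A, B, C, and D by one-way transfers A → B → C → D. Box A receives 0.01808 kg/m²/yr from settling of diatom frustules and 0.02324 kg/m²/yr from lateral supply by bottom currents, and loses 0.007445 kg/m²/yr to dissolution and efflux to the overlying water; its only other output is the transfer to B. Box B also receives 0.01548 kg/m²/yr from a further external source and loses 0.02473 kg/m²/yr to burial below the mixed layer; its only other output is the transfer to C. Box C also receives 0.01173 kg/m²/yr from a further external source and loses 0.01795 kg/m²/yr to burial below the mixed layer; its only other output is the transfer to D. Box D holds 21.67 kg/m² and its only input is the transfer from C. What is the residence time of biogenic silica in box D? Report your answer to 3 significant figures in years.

1180 yr

Box A: F(A→B) = (0.01808 + 0.02324) − 0.007445 = 0.033875 kg/m²/yr.
Box B: F(B→C) = (0.033875 + 0.01548) − 0.02473 = 0.024625 kg/m²/yr.
Box C: F(C→D) = (0.024625 + 0.01173) − 0.01795 = 0.018405 kg/m²/yr.
Box D throughput = its input = 0.018405 kg/m²/yr; τ = 21.67 / 0.018405 = 1177 yr.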